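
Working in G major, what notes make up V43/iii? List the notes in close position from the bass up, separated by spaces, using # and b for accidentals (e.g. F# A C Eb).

The slash means an applied dominant: we want the dominant of iii. In G major, iii is B minor, and its dominant is built on F#.
Building a dominant seventh chord on F# gives F#-A#-C#-E.
The figured bass 43 indicates second inversion, placing the fifth (C#) in the bass: C#-E-F#-A#.

C# E F# A#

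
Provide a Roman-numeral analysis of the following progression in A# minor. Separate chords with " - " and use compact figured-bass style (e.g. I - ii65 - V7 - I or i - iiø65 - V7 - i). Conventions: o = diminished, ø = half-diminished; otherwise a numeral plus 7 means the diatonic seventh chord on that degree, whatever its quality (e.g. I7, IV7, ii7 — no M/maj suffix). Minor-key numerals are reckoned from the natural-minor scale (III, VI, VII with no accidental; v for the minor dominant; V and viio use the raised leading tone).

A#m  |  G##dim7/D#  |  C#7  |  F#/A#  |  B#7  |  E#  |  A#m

i - viio43 - V7/VI - VI6 - V7/V - V - i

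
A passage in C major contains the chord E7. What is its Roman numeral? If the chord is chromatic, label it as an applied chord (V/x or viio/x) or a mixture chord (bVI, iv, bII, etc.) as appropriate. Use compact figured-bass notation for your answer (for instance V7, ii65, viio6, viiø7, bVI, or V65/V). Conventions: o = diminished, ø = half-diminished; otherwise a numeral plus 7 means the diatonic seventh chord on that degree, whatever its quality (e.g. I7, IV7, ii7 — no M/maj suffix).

Stacked in thirds the chord is E-G#-B-D: a dominant seventh chord on E.
E is not a diatonic chord root with this quality in C major, but it lies a perfect fifth above A (vi), so the chord functions as an applied dominant of vi.

V7/vi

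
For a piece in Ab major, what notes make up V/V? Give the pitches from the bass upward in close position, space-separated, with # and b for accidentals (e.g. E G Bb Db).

V/V is a secondary dominant — the dominant triad of V. V in Ab major is Eb, so the applied chord's root is Bb, a perfect fifth above.
Building a major triad on Bb gives Bb-D-F.

Bb D F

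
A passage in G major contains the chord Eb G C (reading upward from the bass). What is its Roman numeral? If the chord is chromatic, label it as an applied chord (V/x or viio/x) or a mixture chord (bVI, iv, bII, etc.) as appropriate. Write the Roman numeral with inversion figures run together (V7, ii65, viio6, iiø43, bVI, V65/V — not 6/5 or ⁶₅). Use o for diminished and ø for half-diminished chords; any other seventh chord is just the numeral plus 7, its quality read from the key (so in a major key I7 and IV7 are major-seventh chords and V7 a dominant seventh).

Stacked in thirds the chord is C-Eb-G: a minor triad on C.
C is the fourth degree of G major. This is the minor subdominant, borrowed from the parallel minor.
With Eb in the bass the chord is in first inversion, so the figured bass is 6.

iv6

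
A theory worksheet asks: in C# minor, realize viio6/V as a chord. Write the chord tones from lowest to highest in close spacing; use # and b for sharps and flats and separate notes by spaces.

viio6/V is a secondary leading-tone chord. The target V is G# in C# minor; the applied chord is rooted a semitone below, on F##.
Building a diminished triad on F## gives F##-A#-C#.
With the 6 figure the chord is in first inversion; from the bass A# upward in close position it reads A#-C#-F##.

A# C# F##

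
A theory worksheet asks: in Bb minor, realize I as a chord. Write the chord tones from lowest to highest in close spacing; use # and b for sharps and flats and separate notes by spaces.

Bb D F

Scale degree 1 in Bb minor is Bb; here the chord built on it is altered to a major triad. I is the major tonic (Picardy third), borrowed from the parallel major.
So the chord is Bb-D-F.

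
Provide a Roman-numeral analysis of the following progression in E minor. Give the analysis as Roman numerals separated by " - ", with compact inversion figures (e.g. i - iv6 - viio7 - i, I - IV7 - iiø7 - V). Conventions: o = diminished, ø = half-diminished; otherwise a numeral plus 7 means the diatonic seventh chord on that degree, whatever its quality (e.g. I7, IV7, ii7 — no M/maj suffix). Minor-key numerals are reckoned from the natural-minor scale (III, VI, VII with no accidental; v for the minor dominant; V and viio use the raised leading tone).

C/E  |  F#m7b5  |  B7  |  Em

C/E has root C, degree 6 in E minor, so VI6.
F#m7b5: root F# is the supertonic; half-diminished seventh chord there is iiø7.
B7: root B is the dominant; dominant seventh chord there is V7.
Em has root E, degree 1 in E minor, so i.

VI6 - iiø7 - V7 - i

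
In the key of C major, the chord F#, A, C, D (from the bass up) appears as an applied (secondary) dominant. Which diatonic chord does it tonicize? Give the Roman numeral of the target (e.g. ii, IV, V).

V

The chord is a dominant seventh chord on D.
A dominant resolves down a perfect fifth: D → G. In C major, G is scale degree 5, i.e. V.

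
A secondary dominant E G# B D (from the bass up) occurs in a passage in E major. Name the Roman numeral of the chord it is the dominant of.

IV

The chord is a dominant seventh chord on E.
A dominant resolves down a perfect fifth: E → A. In E major, A is scale degree 4, i.e. IV.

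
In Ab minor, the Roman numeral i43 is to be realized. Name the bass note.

Eb

i in Ab minor has root Ab; the chord is Ab-Cb-Eb-Gb.
The figure 43 means second inversion — the fifth is in the bass.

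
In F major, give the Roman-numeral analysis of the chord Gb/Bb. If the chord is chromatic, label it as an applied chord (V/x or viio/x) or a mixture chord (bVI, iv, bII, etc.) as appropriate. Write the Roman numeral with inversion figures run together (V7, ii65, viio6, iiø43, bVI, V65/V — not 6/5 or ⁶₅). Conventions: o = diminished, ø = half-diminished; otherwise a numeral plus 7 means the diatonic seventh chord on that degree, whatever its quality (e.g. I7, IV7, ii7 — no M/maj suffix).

The pitches Gb-Bb-Db form a major triad rooted on Gb.
Gb is the lowered second degree of F major (diatonic 2 would be G). This is the Neapolitan sixth — a major triad on the lowered second degree, here in its customary first inversion.
With Bb in the bass the chord is in first inversion, so the figured bass is 6.

bII6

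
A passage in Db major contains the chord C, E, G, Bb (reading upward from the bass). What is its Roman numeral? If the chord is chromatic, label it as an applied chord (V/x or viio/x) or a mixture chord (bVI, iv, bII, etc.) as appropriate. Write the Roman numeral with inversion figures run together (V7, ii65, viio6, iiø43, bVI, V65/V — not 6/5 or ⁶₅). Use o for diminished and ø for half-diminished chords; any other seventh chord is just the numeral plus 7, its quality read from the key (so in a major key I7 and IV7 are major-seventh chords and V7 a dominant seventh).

The pitches C-E-G-Bb form a dominant seventh chord rooted on C.
C is not a diatonic chord root with this quality in Db major, but it lies a perfect fifth above F (iii), so the chord functions as an applied dominant of iii.

V7/iii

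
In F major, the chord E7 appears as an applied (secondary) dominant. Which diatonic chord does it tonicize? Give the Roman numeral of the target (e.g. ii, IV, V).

iii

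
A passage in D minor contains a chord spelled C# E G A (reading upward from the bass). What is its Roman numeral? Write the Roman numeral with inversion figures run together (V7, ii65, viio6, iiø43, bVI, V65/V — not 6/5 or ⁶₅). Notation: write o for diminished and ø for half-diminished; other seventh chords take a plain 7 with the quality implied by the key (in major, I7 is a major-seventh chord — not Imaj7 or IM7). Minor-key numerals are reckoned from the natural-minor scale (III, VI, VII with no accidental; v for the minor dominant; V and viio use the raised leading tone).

The pitches A-C#-E-G form a dominant seventh chord rooted on A.
In D minor, A is the dominant; the diatonic dominant seventh chord there is V7.
With C# in the bass the chord is in first inversion, so the figured bass is 65.

V65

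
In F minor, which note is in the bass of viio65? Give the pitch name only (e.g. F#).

viio in F minor has root E; the chord is E-G-Bb-Db.
The figure 65 means first inversion — the third is in the bass.

G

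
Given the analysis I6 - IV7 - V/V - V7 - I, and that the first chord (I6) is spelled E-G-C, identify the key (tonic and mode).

C major

The chord C/E is a major triad rooted on C; its label is I6.
If C is scale degree 1 and the mode makes that degree carry a major triad, the tonic is C and the mode is major.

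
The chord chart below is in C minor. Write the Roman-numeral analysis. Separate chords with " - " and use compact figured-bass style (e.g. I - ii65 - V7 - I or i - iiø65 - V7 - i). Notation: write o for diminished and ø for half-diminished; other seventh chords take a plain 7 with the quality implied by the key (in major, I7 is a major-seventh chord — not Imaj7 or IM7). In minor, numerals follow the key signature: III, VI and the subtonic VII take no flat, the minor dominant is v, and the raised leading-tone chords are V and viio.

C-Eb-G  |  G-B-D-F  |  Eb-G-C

i - V7 - i6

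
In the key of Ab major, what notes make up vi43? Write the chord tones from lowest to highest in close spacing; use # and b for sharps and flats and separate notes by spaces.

C Eb F Ab

In Ab major, scale degree 6 is F, and the diatonic chord built there is a minor seventh chord.
Stacking thirds from F gives F-Ab-C-Eb.
With the 43 figure the chord is in second inversion; from the bass C upward in close position it reads C-Eb-F-Ab.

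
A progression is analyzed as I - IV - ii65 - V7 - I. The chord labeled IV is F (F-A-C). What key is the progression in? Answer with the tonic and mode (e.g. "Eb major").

C major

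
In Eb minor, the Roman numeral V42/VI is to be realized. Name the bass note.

Fb

The applied chord V42/VI is rooted on Gb: Gb-Bb-Db-Fb.
The figure 42 means third inversion — the seventh is in the bass.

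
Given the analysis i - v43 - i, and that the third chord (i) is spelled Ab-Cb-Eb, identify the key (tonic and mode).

The anchor chord is a minor triad on Ab, labeled i.
If Ab is scale degree 1 and the mode makes that degree carry a minor triad, the tonic is Ab and the mode is minor.

Ab minor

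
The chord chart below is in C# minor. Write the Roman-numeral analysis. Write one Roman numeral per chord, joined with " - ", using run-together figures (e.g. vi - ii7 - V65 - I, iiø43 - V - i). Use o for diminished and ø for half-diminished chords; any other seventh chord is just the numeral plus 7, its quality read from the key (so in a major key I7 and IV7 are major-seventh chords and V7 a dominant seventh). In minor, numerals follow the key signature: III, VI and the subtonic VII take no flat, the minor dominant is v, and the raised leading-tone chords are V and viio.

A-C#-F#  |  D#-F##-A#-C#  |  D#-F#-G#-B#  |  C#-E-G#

iv6 - V7/V - V43 - i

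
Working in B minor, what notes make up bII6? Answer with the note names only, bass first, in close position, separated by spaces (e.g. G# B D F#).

E G C

Scale degree 2 in B minor is C#; lowering it a half step gives C. bII6 is the Neapolitan sixth — a major triad on the lowered second degree, here in its customary first inversion.
So the chord is C-E-G.
With the 6 figure the chord is in first inversion; from the bass E upward in close position it reads E-G-C.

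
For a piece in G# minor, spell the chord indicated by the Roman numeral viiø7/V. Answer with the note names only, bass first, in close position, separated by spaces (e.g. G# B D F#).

C## E# G# B#

viiø7/V is a secondary leading-tone chord. The target V is D# in G# minor; the applied chord is rooted a semitone below, on C##.
Building a half-diminished seventh chord on C## gives C##-E#-G#-B#.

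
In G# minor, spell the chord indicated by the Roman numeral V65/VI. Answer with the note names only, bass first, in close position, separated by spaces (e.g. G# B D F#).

V65/VI is a secondary dominant — the dominant seventh of VI. VI in G# minor is E, so the applied chord's root is B, a perfect fifth above.
Building a dominant seventh chord on B gives B-D#-F#-A.
The figured bass 65 indicates first inversion, placing the third (D#) in the bass: D#-F#-A-B.

D# F# A B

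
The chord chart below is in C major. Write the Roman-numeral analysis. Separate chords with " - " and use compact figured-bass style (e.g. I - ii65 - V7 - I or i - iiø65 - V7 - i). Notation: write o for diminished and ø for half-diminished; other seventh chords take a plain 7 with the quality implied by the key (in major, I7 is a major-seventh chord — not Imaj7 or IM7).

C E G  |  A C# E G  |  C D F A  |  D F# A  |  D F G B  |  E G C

I - V7/ii - ii42 - V/V - V43 - I6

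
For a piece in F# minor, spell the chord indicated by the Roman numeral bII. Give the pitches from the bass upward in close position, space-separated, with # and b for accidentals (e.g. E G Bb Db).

bII is the Neapolitan chord — a major triad on the lowered second degree. In F# minor that root is G.
So the chord is G-B-D, a major triad.

G B D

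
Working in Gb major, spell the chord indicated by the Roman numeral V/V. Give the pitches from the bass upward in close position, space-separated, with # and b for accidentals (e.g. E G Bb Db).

Ab C Eb

The slash means an applied dominant: we want the dominant of V. In Gb major, V is Db major, and its dominant is built on Ab.
Building a major triad on Ab gives Ab-C-Eb.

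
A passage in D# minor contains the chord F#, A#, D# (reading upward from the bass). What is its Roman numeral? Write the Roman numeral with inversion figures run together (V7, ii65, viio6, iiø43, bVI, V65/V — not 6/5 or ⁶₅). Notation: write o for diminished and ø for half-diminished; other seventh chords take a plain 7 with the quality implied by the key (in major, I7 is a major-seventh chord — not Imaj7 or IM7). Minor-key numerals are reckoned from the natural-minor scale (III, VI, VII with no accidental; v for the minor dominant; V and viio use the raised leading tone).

The pitches D#-F#-A# form a minor triad rooted on D#.
In D# minor, D# is the tonic; the diatonic minor triad there is i.
With F# in the bass the chord is in first inversion, so the figured bass is 6.

i6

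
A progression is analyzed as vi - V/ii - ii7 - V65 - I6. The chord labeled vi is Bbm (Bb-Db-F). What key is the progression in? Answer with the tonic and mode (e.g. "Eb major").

The chord Bbm is a minor triad rooted on Bb; its label is vi.
If Bb is scale degree 6 and the mode makes that degree carry a minor triad, the tonic is Db and the mode is major.

Db major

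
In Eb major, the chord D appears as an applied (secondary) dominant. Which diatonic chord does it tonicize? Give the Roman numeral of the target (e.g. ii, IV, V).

iii

The chord is a major triad on D.
A dominant resolves down a perfect fifth: D → G. In Eb major, G is scale degree 3, i.e. iii.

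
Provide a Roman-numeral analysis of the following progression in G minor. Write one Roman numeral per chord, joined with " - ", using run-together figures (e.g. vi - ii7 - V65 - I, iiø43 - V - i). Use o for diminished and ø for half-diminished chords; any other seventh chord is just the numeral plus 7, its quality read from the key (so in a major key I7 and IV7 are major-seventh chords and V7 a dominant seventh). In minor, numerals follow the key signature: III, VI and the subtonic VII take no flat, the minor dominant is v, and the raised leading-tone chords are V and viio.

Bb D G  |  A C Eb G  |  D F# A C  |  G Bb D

i6 - iiø7 - V7 - i

Bb-D-G: minor triad on G = scale degree 1 → i6.
A-C-Eb-G: root A is the supertonic; half-diminished seventh chord there is iiø7.
D-F#-A-C has root D, degree 5 in G minor, so V7.
G-Bb-D: minor triad on G = scale degree 1 → i.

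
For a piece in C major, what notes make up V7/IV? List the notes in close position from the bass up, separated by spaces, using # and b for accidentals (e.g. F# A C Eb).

V7/IV is a secondary dominant — the dominant seventh of IV. IV in C major is F, so the applied chord's root is C, a perfect fifth above.
Building a dominant seventh chord on C gives C-E-G-Bb.

C E G Bb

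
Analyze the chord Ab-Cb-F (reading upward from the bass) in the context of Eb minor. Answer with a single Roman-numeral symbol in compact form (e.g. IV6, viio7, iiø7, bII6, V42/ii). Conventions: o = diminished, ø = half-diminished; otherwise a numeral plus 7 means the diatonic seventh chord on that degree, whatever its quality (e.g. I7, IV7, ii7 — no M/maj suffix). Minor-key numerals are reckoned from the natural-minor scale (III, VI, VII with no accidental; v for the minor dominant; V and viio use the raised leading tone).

Stacked in thirds the chord is F-Ab-Cb: a diminished triad on F.
In Eb minor, F is the supertonic; the diatonic diminished triad there is iio.
With Ab in the bass the chord is in first inversion, so the figured bass is 6.

iio6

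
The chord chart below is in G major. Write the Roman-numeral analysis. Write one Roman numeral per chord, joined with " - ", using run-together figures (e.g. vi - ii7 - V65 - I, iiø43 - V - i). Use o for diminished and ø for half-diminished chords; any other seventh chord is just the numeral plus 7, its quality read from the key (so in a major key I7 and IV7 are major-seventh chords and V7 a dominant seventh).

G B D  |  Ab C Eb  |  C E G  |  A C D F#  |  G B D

I - bII - IV - V43 - I

G-B-D: major triad on G = scale degree 1 → I.
Ab-C-Eb is non-diatonic — a major triad on the lowered supertonic (Ab): the Neapolitan chord, bII.
C-E-G: root C is the subdominant; major triad there is IV.
A-C-D-F#: dominant seventh chord on D = scale degree 5 → V43.
G-B-D: major triad on G = scale degree 1 → I.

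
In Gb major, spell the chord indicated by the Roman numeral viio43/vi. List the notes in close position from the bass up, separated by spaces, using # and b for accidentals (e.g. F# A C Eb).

Ab Cb D F

The slash marks an applied leading-tone chord: viio of vi. In Gb major, vi is Eb, so the leading tone to it is D, a half step below.
Building a fully diminished seventh chord on D gives D-F-Ab-Cb.
With the 43 figure the chord is in second inversion; from the bass Ab upward in close position it reads Ab-Cb-D-F.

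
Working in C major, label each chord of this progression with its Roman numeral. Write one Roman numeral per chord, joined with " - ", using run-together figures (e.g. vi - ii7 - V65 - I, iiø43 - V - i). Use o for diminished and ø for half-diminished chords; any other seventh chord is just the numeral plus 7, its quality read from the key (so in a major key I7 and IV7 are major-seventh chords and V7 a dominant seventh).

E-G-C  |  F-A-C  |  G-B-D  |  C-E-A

E-G-C: root C is the tonic; major triad there is I6.
F-A-C has root F, degree 4 in C major, so IV.
G-B-D: major triad on G = scale degree 5 → V.
C-E-A has root A, degree 6 in C major, so vi6.

I6 - IV - V - vi6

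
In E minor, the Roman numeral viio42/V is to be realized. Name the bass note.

G

The applied chord viio42/V is rooted on A#: A#-C#-E-G.
The figure 42 means third inversion — the seventh is in the bass.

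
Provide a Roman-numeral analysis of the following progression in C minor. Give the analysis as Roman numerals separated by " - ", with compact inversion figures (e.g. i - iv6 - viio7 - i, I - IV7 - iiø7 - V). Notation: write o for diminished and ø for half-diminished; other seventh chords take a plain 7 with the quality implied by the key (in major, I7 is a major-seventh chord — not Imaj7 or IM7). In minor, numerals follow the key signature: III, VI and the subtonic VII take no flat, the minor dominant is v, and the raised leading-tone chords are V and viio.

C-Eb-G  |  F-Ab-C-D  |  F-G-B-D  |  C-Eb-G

C-Eb-G: root C is the tonic; minor triad there is i.
F-Ab-C-D: root D is the supertonic; half-diminished seventh chord there is iiø65.
F-G-B-D: dominant seventh chord on G = scale degree 5 → V42.
C-Eb-G has root C, degree 1 in C minor, so i.

i - iiø65 - V42 - i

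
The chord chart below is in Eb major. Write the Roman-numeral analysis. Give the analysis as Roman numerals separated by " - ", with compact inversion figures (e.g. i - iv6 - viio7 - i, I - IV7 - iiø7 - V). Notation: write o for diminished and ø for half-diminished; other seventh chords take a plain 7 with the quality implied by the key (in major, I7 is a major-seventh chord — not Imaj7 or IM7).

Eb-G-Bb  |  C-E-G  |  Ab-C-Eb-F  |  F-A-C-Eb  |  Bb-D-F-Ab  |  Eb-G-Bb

Eb-G-Bb: major triad on Eb = scale degree 1 → I.
C-E-G is the secondary dominant of ii (major triad on C): V/ii.
Ab-C-Eb-F: minor seventh chord on F = scale degree 2 → ii65.
F-A-C-Eb is the secondary dominant of V (dominant seventh chord on F): V7/V.
Bb-D-F-Ab has root Bb, degree 5 in Eb major, so V7.
Eb-G-Bb: root Eb is the tonic; major triad there is I.

I - V/ii - ii65 - V7/V - V7 - I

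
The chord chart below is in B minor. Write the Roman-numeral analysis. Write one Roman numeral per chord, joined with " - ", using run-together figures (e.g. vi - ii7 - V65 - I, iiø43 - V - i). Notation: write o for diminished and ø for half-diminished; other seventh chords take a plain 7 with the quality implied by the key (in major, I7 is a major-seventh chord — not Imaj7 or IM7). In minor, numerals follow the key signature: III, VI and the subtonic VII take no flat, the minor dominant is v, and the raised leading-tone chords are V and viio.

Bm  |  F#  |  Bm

Bm has root B, degree 1 in B minor, so i.
F#: major triad on F# = scale degree 5 → V.
Bm has root B, degree 1 in B minor, so i.

i - V - i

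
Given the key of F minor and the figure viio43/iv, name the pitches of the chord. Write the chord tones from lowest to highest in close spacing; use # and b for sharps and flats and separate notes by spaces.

Eb Gb A C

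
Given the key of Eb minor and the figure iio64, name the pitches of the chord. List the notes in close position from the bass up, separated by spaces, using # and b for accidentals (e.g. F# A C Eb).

Cb F Ab

The numeral's case and figure indicate a diminished triad. In Eb minor its root, the supertonic, is F.
That chord is spelled F-Ab-Cb.
With the 64 figure the chord is in second inversion; from the bass Cb upward in close position it reads Cb-F-Ab.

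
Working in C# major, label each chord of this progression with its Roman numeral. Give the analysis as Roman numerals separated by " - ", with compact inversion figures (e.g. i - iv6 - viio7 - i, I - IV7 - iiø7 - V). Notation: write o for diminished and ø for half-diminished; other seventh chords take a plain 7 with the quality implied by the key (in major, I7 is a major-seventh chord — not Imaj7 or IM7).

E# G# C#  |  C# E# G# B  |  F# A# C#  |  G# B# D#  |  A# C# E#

I6 - V7/IV - IV - V - vi

E#-G#-C# has root C#, degree 1 in C# major, so I6.
C#-E#-G#-B: chromatic; C# is V of IV, so V7/IV.
F#-A#-C#: major triad on F# = scale degree 4 → IV.
G#-B#-D# has root G#, degree 5 in C# major, so V.
A#-C#-E#: root A# is the submediant; minor triad there is vi.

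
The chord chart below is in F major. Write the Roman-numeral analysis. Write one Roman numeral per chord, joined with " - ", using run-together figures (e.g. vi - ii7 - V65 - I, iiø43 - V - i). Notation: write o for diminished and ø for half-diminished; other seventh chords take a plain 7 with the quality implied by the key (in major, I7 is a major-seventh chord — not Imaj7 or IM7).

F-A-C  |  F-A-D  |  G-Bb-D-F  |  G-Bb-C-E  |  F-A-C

F-A-C: root F is the tonic; major triad there is I.
F-A-D: minor triad on D = scale degree 6 → vi6.
G-Bb-D-F: root G is the supertonic; minor seventh chord there is ii7.
G-Bb-C-E: dominant seventh chord on C = scale degree 5 → V43.
F-A-C: major triad on F = scale degree 1 → I.

I - vi6 - ii7 - V43 - I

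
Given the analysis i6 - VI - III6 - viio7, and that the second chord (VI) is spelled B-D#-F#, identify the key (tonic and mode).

D# minor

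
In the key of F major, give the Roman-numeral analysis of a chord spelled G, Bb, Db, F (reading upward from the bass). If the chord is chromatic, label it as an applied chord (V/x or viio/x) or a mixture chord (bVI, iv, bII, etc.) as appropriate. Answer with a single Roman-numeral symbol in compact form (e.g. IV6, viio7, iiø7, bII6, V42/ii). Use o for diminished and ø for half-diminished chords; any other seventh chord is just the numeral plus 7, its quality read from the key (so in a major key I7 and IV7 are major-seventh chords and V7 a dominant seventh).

iiø7

Stacked in thirds the chord is G-Bb-Db-F: a half-diminished seventh chord on G.
G is the second degree of F major. This is the half-diminished supertonic seventh, borrowed from the parallel minor.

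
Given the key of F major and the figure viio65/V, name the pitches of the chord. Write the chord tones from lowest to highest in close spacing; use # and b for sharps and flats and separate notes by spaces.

D F Ab B

viio65/V is a secondary leading-tone chord. The target V is C in F major; the applied chord is rooted a semitone below, on B.
Building a fully diminished seventh chord on B gives B-D-F-Ab.
The figured bass 65 indicates first inversion, placing the third (D) in the bass: D-F-Ab-B.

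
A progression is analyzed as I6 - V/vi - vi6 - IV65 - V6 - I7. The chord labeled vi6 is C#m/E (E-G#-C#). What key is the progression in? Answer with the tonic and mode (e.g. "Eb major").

E major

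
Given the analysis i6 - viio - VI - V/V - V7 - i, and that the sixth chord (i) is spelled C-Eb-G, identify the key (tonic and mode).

C minor

The chord Cm is a minor triad rooted on C; its label is i.
If C is scale degree 1 and the mode makes that degree carry a minor triad, the tonic is C and the mode is minor.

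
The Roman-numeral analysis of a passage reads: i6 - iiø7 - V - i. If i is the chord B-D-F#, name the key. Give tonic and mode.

The anchor chord is a minor triad on B, labeled i.
If B is scale degree 1 and the mode makes that degree carry a minor triad, the tonic is B and the mode is minor.

B minor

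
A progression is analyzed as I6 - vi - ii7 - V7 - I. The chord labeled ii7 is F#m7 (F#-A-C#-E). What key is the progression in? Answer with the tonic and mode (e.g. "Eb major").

ii7 is given as F#-A-C#-E — a minor seventh chord with root F#.
Counting down one scale step from F# places the tonic on E; a minor seventh chord on degree 2 is diatonic only in major.

E major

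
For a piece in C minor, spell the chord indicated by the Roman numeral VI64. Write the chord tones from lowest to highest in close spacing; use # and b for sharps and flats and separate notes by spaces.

The numeral's case and figure indicate a major triad. In C minor its root, the sixth degree, is Ab.
Stacking thirds from Ab gives Ab-C-Eb.
With the 64 figure the chord is in second inversion; from the bass Eb upward in close position it reads Eb-Ab-C.

Eb Ab C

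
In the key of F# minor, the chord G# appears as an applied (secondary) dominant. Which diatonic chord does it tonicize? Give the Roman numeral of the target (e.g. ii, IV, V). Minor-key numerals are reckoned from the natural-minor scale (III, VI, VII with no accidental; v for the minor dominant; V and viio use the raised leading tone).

The chord is a major triad on G#.
A dominant resolves down a perfect fifth: G# → C#. In F# minor, C# is scale degree 5, i.e. V.

V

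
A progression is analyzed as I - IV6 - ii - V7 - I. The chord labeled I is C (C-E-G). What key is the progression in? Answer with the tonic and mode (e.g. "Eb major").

C major

I is given as C-E-G — a major triad with root C.
If C is scale degree 1 and the mode makes that degree carry a major triad, the tonic is C and the mode is major.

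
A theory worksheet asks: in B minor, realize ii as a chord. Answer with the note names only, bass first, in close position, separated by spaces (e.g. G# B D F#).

ii is the minor supertonic, borrowed from the parallel major (the Dorian ii). In B minor that root is C#.
So the chord is C#-E-G#.

C# E G#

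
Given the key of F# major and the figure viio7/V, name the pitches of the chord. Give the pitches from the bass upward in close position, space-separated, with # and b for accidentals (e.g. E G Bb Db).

B# D# F# A

viio7/V is a secondary leading-tone chord. The target V is C# in F# major; the applied chord is rooted a semitone below, on B#.
Building a fully diminished seventh chord on B# gives B#-D#-F#-A.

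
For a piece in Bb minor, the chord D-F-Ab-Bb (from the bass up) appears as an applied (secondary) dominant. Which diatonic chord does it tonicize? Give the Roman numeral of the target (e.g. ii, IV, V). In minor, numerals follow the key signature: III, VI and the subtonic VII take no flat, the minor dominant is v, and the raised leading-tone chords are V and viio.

The chord is a dominant seventh chord on Bb.
A dominant resolves down a perfect fifth: Bb → Eb. In Bb minor, Eb is scale degree 4, i.e. iv.

iv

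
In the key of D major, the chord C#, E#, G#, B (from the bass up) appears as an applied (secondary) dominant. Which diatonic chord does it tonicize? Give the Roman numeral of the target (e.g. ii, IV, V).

The chord is a dominant seventh chord on C#.
A dominant resolves down a perfect fifth: C# → F#. In D major, F# is scale degree 3, i.e. iii.

iii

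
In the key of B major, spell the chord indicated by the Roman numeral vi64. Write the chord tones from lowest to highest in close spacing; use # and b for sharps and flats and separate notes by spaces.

D# G# B

In B major, the submediant is G#, and the diatonic chord built there is a minor triad.
That chord is spelled G#-B-D#.
The figured bass 64 indicates second inversion, placing the fifth (D#) in the bass: D#-G#-B.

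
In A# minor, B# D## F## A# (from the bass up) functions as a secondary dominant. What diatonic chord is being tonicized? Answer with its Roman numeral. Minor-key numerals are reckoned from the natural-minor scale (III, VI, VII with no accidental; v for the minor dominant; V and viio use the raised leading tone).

V

The chord is a dominant seventh chord on B#.
A dominant resolves down a perfect fifth: B# → E#. In A# minor, E# is scale degree 5, i.e. V.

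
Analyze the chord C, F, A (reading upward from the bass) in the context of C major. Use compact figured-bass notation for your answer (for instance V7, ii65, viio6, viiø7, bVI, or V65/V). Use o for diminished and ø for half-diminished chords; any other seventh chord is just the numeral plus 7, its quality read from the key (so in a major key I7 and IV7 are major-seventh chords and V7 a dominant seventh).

Stacked in thirds the chord is F-A-C: a major triad on F.
In C major, F is the subdominant; the diatonic major triad there is IV.
With C in the bass the chord is in second inversion, so the figured bass is 64.

IV64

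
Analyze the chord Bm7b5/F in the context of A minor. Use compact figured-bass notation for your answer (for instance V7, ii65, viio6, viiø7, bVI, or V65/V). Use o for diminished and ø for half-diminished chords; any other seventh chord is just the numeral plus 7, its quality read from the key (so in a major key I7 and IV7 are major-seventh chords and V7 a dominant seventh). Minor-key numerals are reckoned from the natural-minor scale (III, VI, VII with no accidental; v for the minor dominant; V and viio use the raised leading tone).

iiø43

The pitches B-D-F-A form a half-diminished seventh chord rooted on B.
In A minor, B is the supertonic; the diatonic half-diminished seventh chord there is iiø7.
With F in the bass the chord is in second inversion, so the figured bass is 43.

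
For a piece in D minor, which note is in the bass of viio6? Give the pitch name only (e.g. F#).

E

viio in D minor has root C#; the chord is C#-E-G.
The figure 6 means first inversion — the third is in the bass.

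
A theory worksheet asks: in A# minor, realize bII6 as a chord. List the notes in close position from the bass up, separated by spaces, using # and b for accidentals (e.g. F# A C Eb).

D# F# B

Scale degree 2 in A# minor is B#; lowering it a half step gives B. bII6 is the Neapolitan sixth — a major triad on the lowered second degree, here in its customary first inversion.
So the chord is B-D#-F#, a major triad.
With the 6 figure the chord is in first inversion; from the bass D# upward in close position it reads D#-F#-B.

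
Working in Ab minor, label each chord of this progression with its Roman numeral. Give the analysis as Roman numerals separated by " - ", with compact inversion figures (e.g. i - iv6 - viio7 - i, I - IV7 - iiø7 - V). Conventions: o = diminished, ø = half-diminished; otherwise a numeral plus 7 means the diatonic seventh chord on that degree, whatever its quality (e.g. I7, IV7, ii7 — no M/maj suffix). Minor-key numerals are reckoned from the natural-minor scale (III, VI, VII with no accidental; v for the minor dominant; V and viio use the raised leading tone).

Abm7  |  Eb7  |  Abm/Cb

i7 - V7 - i6

Abm7: minor seventh chord on Ab = scale degree 1 → i7.
Eb7: root Eb is the dominant; dominant seventh chord there is V7.
Abm/Cb: root Ab is the tonic; minor triad there is i6.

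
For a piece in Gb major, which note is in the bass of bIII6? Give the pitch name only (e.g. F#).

bIII in Gb major has root Bbb; the chord is Bbb-Db-Fb.
The figure 6 means first inversion — the third is in the bass.

Db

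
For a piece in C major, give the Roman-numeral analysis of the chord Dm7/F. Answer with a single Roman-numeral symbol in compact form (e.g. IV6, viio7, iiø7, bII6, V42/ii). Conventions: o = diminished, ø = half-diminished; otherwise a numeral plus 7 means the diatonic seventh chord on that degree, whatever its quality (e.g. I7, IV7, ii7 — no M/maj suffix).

ii65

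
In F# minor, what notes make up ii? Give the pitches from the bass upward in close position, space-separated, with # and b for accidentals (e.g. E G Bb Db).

ii is the minor supertonic, borrowed from the parallel major (the Dorian ii). In F# minor that root is G#.
So the chord is G#-B-D#.

G# B D#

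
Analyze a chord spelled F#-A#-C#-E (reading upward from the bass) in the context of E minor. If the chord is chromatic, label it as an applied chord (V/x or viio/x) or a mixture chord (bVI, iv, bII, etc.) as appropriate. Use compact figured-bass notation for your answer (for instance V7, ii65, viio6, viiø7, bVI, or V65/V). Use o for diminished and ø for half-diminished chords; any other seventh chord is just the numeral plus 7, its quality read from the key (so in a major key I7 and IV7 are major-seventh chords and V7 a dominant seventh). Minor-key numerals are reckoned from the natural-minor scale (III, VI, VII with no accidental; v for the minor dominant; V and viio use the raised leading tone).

V7/V

Stacked in thirds the chord is F#-A#-C#-E: a dominant seventh chord on F#.
F# is not a diatonic chord root with this quality in E minor, but it lies a perfect fifth above B (V), so the chord functions as an applied dominant of V.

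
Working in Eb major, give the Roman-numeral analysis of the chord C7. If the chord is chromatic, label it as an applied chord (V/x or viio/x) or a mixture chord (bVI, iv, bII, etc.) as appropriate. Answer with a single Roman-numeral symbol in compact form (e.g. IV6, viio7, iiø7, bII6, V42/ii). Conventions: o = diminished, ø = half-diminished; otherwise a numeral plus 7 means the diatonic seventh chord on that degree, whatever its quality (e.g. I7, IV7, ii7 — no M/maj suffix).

The pitches C-E-G-Bb form a dominant seventh chord rooted on C.
C is not a diatonic chord root with this quality in Eb major, but it lies a perfect fifth above F (ii), so the chord functions as an applied dominant of ii.

V7/ii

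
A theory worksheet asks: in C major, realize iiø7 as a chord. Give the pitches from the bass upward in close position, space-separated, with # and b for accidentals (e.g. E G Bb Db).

D F Ab C

iiø7 is the half-diminished supertonic seventh, borrowed from the parallel minor. In C major that root is D.
So the chord is D-F-Ab-C, a half-diminished seventh chord.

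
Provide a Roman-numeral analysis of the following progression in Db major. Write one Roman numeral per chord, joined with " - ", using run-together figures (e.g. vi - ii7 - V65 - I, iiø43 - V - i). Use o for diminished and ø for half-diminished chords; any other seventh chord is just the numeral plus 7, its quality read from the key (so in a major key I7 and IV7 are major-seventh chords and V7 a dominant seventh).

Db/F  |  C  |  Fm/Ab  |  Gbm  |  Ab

Db/F has root Db, degree 1 in Db major, so I6.
C is the secondary dominant of iii (major triad on C): V/iii.
Fm/Ab: root F is the mediant; minor triad there is iii6.
Gbm is non-diatonic — iv, a mixture chord from Db minor.
Ab: root Ab is the dominant; major triad there is V.

I6 - V/iii - iii6 - iv - V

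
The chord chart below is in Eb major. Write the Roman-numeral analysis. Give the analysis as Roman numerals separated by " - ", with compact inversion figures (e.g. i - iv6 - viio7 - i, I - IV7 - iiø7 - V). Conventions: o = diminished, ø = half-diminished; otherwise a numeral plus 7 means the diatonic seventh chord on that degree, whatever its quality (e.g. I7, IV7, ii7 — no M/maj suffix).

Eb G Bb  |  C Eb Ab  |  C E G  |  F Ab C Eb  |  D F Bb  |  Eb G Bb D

Eb-G-Bb: root Eb is the tonic; major triad there is I.
C-Eb-Ab: major triad on Ab = scale degree 4 → IV6.
C-E-G: chromatic; C is V of ii, so V/ii.
F-Ab-C-Eb: root F is the supertonic; minor seventh chord there is ii7.
D-F-Bb: root Bb is the dominant; major triad there is V6.
Eb-G-Bb-D: root Eb is the tonic; major seventh chord there is I7.

I - IV6 - V/ii - ii7 - V6 - I7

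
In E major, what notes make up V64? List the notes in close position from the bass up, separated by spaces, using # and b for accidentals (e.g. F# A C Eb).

The numeral's case and figure indicate a major triad. In E major its root, the dominant, is B.
That chord is spelled B-D#-F#.
With the 64 figure the chord is in second inversion; from the bass F# upward in close position it reads F#-B-D#.

F# B D#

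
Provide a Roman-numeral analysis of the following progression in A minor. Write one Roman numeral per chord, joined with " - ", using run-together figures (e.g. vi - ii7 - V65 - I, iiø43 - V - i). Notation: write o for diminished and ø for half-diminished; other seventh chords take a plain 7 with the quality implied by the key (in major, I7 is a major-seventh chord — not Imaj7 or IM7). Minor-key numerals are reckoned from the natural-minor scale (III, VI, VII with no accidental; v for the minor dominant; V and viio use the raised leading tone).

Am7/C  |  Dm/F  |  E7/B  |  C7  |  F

Am7/C: root A is the tonic; minor seventh chord there is i65.
Dm/F has root D, degree 4 in A minor, so iv6.
E7/B: root E is the dominant; dominant seventh chord there is V43.
C7 is the secondary dominant of VI (dominant seventh chord on C): V7/VI.
F: major triad on F = scale degree 6 → VI.

i65 - iv6 - V43 - V7/VI - VI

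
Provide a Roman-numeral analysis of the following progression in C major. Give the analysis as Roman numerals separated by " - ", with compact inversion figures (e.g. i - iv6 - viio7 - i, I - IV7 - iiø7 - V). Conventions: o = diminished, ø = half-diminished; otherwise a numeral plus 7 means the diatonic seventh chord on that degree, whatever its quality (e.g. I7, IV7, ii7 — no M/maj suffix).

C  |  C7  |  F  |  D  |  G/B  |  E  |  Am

I - V7/IV - IV - V/V - V6 - V/vi - vi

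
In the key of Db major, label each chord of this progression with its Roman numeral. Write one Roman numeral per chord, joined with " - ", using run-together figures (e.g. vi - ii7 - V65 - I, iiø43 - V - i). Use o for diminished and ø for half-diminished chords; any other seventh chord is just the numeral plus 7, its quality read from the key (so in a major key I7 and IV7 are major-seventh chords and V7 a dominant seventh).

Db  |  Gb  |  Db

Db: major triad on Db = scale degree 1 → I.
Gb: major triad on Gb = scale degree 4 → IV.
Db has root Db, degree 1 in Db major, so I.

I - IV - I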